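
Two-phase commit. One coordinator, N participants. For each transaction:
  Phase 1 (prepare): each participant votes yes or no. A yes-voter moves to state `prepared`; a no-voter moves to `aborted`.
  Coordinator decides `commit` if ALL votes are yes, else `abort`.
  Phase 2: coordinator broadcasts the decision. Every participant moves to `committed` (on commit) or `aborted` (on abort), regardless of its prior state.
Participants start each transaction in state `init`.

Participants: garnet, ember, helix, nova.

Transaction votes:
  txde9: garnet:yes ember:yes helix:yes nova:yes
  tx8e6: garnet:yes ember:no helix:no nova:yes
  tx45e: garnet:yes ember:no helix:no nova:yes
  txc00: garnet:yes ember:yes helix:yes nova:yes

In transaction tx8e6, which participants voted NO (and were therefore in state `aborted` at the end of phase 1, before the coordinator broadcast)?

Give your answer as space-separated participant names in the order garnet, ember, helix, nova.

Txn tx8e6 phase 1: garnet yes -> prepared; ember no -> aborted; helix no -> aborted; nova yes -> prepared

Answer: ember helix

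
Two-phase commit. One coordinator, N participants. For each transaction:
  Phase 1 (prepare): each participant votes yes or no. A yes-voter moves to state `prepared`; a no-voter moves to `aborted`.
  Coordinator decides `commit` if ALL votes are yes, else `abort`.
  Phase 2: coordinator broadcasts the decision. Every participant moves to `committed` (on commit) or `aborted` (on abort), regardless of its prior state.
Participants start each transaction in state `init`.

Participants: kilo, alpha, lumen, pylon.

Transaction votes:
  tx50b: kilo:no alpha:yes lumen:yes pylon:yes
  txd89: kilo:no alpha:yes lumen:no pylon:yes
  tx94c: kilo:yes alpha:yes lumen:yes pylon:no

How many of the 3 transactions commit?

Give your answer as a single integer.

Answer: 0

Derivation:
tx50b: no from kilo -> abort (commits=0)
txd89: no from kilo, lumen -> abort (commits=0)
tx94c: no from pylon -> abort (commits=0)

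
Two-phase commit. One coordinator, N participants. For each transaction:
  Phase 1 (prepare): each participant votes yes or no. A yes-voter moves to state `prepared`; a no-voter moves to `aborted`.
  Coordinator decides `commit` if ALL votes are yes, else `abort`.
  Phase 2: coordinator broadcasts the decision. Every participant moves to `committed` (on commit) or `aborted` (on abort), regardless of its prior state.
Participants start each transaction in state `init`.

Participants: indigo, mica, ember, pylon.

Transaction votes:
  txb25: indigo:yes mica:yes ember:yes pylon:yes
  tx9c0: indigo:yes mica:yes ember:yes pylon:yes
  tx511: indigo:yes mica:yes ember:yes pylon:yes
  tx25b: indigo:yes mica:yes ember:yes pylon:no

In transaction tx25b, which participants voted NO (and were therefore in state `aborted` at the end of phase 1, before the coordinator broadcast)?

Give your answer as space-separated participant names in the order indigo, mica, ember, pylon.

Txn tx25b phase 1: indigo yes -> prepared; mica yes -> prepared; ember yes -> prepared; pylon no -> aborted

Answer: pylon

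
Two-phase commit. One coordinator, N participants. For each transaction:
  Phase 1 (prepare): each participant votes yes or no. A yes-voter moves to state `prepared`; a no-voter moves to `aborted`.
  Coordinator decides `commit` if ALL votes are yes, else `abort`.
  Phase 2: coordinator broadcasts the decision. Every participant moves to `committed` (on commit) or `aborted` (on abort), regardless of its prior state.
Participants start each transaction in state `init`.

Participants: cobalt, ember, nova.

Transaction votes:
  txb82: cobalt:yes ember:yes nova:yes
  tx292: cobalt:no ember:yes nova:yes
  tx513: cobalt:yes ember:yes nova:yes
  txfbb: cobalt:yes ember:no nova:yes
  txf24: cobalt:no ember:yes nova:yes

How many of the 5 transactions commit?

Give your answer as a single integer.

txb82: all yes -> commit (commits=1)
tx292: no from cobalt -> abort (commits=1)
tx513: all yes -> commit (commits=2)
txfbb: no from ember -> abort (commits=2)
txf24: no from cobalt -> abort (commits=2)

Answer: 2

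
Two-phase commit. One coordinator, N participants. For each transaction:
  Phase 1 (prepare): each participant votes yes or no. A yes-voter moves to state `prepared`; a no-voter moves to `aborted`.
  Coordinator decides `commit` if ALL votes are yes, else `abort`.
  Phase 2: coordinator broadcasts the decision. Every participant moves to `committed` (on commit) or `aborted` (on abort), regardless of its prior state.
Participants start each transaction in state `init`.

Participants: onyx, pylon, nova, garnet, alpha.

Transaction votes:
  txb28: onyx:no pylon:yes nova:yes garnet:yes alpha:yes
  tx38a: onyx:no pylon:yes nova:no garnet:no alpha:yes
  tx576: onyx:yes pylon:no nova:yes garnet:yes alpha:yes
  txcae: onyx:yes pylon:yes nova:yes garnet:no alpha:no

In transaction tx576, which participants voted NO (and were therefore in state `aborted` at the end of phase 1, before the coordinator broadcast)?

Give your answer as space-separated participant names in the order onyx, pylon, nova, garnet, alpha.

Answer: pylon

Derivation:
Txn tx576 phase 1: onyx yes -> prepared; pylon no -> aborted; nova yes -> prepared; garnet yes -> prepared; alpha yes -> prepared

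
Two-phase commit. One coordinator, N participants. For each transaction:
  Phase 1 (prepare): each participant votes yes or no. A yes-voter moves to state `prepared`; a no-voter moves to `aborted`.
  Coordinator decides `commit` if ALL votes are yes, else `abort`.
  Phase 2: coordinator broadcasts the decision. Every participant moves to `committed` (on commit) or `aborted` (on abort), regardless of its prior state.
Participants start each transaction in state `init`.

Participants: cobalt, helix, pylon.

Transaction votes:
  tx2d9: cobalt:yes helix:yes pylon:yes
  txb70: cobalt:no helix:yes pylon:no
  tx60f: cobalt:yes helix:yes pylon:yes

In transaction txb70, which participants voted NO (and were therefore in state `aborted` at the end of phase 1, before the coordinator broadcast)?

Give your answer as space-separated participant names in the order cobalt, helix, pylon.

Txn txb70 phase 1: cobalt no -> aborted; helix yes -> prepared; pylon no -> aborted

Answer: cobalt pylon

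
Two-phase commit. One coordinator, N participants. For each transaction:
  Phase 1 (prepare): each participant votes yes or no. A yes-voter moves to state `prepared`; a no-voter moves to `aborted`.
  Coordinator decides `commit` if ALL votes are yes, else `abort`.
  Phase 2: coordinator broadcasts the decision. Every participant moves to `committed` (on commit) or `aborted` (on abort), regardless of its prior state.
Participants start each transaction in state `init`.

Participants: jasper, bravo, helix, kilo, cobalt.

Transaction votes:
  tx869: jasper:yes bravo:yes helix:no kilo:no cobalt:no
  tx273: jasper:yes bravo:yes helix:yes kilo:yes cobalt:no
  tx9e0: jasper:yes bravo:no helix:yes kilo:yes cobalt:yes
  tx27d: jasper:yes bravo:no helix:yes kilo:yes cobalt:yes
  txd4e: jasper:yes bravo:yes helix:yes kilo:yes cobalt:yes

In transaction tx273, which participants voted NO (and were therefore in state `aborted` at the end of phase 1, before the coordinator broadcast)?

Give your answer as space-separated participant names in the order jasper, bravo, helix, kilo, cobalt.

Answer: cobalt

Derivation:
Txn tx273 phase 1: jasper yes -> prepared; bravo yes -> prepared; helix yes -> prepared; kilo yes -> prepared; cobalt no -> aborted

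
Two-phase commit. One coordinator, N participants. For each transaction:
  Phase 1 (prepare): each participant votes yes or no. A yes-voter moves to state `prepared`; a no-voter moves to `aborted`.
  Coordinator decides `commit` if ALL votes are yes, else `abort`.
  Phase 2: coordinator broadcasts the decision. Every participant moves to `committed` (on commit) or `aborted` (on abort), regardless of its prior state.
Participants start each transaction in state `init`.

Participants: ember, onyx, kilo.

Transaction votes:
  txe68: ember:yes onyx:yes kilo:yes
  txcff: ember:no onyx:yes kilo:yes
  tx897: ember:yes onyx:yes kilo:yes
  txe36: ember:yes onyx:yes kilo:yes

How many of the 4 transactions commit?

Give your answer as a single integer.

txe68: all yes -> commit (commits=1)
txcff: no from ember -> abort (commits=1)
tx897: all yes -> commit (commits=2)
txe36: all yes -> commit (commits=3)

Answer: 3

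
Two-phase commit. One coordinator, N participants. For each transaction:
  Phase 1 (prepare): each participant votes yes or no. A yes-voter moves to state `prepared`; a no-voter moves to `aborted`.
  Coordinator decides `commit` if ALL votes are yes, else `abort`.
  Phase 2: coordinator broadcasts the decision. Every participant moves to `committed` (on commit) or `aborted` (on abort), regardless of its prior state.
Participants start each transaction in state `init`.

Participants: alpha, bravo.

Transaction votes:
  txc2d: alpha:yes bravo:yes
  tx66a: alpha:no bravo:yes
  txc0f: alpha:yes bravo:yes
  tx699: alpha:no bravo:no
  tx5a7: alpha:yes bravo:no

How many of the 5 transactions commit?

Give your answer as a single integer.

Answer: 2

Derivation:
txc2d: all yes -> commit (commits=1)
tx66a: no from alpha -> abort (commits=1)
txc0f: all yes -> commit (commits=2)
tx699: no from alpha, bravo -> abort (commits=2)
tx5a7: no from bravo -> abort (commits=2)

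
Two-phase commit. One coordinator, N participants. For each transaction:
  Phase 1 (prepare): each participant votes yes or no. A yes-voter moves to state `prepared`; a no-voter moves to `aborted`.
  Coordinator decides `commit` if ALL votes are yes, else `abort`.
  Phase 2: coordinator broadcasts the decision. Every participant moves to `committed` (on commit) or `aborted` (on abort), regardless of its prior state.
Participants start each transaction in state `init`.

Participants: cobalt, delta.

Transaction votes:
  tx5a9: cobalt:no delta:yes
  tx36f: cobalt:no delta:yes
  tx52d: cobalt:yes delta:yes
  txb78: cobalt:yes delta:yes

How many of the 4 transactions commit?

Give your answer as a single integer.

tx5a9: no from cobalt -> abort (commits=0)
tx36f: no from cobalt -> abort (commits=0)
tx52d: all yes -> commit (commits=1)
txb78: all yes -> commit (commits=2)

Answer: 2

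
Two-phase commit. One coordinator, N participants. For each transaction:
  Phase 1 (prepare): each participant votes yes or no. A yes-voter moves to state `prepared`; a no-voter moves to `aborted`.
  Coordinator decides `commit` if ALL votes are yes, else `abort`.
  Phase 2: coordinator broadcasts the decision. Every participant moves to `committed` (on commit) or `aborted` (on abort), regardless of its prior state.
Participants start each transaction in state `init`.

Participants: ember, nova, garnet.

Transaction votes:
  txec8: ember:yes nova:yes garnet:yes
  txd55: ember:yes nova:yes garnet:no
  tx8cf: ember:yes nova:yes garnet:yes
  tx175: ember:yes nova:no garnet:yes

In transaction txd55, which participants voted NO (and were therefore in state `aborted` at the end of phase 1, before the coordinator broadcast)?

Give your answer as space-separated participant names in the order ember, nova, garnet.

Answer: garnet

Derivation:
Txn txd55 phase 1: ember yes -> prepared; nova yes -> prepared; garnet no -> aborted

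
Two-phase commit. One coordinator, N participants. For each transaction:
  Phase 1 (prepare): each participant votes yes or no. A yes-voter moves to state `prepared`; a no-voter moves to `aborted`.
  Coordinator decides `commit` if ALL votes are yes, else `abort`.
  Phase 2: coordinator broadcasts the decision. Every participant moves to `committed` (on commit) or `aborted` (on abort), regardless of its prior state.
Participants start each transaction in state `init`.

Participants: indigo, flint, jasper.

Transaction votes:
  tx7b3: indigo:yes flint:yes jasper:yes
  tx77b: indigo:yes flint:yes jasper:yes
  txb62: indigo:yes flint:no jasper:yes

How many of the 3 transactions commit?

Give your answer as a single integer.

Answer: 2

Derivation:
tx7b3: all yes -> commit (commits=1)
tx77b: all yes -> commit (commits=2)
txb62: no from flint -> abort (commits=2)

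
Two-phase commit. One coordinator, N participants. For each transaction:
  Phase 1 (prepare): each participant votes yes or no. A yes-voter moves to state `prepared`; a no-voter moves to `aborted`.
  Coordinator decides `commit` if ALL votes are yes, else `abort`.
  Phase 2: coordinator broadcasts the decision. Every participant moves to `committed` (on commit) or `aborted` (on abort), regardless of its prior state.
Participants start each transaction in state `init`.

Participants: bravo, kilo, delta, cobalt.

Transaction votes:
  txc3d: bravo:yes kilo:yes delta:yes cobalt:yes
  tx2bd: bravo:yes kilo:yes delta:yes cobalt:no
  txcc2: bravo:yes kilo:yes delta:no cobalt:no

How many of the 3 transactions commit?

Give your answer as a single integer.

txc3d: all yes -> commit (commits=1)
tx2bd: no from cobalt -> abort (commits=1)
txcc2: no from delta, cobalt -> abort (commits=1)

Answer: 1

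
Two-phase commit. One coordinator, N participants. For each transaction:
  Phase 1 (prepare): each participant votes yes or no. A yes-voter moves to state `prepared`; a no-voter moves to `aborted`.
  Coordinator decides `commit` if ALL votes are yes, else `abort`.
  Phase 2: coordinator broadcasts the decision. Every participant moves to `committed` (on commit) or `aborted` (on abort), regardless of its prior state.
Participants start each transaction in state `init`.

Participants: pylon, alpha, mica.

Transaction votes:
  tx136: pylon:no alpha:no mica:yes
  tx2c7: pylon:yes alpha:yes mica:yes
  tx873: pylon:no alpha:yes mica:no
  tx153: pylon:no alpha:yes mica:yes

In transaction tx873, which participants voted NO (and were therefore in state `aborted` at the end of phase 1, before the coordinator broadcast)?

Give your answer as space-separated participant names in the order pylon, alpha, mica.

Txn tx873 phase 1: pylon no -> aborted; alpha yes -> prepared; mica no -> aborted

Answer: pylon mica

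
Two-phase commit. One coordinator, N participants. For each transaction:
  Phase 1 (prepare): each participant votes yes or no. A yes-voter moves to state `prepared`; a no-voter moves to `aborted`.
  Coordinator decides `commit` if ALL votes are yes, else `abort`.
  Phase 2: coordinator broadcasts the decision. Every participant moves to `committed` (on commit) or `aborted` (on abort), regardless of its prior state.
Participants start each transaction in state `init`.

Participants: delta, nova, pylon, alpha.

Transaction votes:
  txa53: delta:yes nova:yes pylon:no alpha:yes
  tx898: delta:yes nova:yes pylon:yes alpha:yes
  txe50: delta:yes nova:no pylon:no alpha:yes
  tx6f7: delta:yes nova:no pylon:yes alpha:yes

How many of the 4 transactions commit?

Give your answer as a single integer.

txa53: no from pylon -> abort (commits=0)
tx898: all yes -> commit (commits=1)
txe50: no from nova, pylon -> abort (commits=1)
tx6f7: no from nova -> abort (commits=1)

Answer: 1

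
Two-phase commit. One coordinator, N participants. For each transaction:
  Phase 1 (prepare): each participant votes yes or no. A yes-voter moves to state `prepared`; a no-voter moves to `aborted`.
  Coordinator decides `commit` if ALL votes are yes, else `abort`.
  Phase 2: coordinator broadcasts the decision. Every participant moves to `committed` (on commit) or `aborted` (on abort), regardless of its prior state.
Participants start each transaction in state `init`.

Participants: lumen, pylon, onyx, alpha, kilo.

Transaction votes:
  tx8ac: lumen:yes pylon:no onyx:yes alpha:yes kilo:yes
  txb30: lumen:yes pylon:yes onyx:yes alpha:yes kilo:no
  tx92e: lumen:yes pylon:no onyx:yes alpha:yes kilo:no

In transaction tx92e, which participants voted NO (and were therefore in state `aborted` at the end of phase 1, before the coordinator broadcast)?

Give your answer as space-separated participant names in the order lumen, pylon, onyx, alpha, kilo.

Answer: pylon kilo

Derivation:
Txn tx92e phase 1: lumen yes -> prepared; pylon no -> aborted; onyx yes -> prepared; alpha yes -> prepared; kilo no -> aborted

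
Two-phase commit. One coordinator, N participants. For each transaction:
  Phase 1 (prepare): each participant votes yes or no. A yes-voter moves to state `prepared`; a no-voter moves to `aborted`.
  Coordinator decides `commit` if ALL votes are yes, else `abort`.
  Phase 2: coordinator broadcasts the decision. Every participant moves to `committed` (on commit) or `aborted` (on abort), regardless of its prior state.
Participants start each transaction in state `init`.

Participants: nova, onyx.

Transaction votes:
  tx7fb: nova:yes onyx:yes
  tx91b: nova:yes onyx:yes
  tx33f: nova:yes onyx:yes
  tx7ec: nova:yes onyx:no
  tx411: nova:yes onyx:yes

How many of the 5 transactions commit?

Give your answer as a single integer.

Answer: 4

Derivation:
tx7fb: all yes -> commit (commits=1)
tx91b: all yes -> commit (commits=2)
tx33f: all yes -> commit (commits=3)
tx7ec: no from onyx -> abort (commits=3)
tx411: all yes -> commit (commits=4)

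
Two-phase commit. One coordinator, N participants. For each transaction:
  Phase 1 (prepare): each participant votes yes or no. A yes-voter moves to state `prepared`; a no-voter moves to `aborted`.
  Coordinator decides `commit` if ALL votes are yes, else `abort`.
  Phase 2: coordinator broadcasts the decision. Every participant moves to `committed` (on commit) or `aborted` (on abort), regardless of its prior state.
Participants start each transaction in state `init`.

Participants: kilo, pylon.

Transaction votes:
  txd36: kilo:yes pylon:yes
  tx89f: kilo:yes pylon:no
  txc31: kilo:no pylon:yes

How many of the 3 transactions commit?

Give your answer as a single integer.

txd36: all yes -> commit (commits=1)
tx89f: no from pylon -> abort (commits=1)
txc31: no from kilo -> abort (commits=1)

Answer: 1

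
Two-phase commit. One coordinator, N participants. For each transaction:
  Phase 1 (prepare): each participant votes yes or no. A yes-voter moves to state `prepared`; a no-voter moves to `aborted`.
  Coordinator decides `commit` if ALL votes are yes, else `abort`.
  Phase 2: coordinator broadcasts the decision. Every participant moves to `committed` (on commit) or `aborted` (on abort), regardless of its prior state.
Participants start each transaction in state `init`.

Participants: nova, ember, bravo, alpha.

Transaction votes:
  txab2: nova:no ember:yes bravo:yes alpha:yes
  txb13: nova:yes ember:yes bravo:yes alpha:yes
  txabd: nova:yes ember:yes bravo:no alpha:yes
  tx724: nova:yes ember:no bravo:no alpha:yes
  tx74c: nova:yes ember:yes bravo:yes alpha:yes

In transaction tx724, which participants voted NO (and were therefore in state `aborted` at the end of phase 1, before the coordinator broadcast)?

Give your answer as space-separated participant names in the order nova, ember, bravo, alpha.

Answer: ember bravo

Derivation:
Txn tx724 phase 1: nova yes -> prepared; ember no -> aborted; bravo no -> aborted; alpha yes -> prepared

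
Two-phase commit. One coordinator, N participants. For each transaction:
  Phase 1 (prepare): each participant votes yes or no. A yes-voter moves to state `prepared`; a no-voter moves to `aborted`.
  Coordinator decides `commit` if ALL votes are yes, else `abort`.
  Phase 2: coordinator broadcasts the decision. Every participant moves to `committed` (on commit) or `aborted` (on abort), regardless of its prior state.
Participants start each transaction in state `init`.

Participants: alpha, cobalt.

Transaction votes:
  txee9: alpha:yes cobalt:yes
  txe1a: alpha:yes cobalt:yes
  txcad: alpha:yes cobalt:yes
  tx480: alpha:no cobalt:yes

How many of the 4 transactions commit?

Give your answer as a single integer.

txee9: all yes -> commit (commits=1)
txe1a: all yes -> commit (commits=2)
txcad: all yes -> commit (commits=3)
tx480: no from alpha -> abort (commits=3)

Answer: 3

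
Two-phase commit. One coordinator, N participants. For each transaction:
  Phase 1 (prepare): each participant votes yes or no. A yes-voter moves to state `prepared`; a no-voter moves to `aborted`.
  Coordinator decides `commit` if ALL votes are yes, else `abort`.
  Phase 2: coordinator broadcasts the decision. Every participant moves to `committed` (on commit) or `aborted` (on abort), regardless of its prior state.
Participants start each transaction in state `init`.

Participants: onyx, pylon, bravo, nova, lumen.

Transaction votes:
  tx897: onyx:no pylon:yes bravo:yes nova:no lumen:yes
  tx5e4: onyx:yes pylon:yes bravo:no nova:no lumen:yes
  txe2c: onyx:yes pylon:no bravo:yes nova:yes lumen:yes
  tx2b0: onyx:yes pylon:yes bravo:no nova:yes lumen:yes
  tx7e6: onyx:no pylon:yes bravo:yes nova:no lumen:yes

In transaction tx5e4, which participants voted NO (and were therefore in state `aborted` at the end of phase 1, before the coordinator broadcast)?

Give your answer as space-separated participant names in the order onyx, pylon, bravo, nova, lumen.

Answer: bravo nova

Derivation:
Txn tx5e4 phase 1: onyx yes -> prepared; pylon yes -> prepared; bravo no -> aborted; nova no -> aborted; lumen yes -> prepared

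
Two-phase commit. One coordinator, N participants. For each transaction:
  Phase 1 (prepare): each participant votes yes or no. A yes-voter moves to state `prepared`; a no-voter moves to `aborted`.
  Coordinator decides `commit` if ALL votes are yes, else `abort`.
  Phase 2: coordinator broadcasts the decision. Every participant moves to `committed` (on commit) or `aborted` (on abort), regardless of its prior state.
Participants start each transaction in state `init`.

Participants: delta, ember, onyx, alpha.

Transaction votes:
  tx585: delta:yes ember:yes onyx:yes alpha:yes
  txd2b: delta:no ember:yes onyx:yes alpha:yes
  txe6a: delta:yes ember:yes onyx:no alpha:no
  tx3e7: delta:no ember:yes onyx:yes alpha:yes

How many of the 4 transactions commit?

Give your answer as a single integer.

Answer: 1

Derivation:
tx585: all yes -> commit (commits=1)
txd2b: no from delta -> abort (commits=1)
txe6a: no from onyx, alpha -> abort (commits=1)
tx3e7: no from delta -> abort (commits=1)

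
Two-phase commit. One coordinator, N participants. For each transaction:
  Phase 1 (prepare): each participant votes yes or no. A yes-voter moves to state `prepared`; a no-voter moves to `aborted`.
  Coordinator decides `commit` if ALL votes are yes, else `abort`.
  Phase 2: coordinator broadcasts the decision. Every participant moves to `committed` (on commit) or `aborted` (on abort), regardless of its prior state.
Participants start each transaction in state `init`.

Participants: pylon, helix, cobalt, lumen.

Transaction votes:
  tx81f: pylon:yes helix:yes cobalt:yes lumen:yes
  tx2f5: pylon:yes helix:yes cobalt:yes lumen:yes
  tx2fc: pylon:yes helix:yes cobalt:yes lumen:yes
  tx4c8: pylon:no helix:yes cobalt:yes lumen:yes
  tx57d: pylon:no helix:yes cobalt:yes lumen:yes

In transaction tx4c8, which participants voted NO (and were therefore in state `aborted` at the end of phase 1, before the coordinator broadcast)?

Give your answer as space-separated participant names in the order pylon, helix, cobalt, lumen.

Answer: pylon

Derivation:
Txn tx4c8 phase 1: pylon no -> aborted; helix yes -> prepared; cobalt yes -> prepared; lumen yes -> prepared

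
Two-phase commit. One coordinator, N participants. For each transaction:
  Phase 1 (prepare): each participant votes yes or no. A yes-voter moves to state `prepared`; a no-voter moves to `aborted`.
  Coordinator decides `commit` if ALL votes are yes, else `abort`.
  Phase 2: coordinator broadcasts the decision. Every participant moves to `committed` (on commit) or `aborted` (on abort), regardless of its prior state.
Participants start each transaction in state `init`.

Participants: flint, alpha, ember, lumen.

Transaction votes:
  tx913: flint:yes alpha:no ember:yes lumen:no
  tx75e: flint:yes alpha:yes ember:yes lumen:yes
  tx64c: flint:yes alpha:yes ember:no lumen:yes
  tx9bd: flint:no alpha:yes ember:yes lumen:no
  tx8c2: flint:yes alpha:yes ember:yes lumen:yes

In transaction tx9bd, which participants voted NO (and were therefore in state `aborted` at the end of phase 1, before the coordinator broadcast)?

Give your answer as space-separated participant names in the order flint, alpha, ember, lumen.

Txn tx9bd phase 1: flint no -> aborted; alpha yes -> prepared; ember yes -> prepared; lumen no -> aborted

Answer: flint lumen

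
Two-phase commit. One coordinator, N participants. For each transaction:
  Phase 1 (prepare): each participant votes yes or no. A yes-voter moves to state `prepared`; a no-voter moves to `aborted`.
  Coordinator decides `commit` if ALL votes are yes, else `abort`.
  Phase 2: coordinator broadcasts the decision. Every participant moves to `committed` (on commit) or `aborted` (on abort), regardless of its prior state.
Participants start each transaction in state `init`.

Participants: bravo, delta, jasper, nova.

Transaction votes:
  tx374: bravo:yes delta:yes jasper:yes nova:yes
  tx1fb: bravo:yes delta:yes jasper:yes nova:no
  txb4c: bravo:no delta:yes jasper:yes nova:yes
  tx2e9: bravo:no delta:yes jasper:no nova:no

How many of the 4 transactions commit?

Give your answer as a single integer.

Answer: 1

Derivation:
tx374: all yes -> commit (commits=1)
tx1fb: no from nova -> abort (commits=1)
txb4c: no from bravo -> abort (commits=1)
tx2e9: no from bravo, jasper, nova -> abort (commits=1)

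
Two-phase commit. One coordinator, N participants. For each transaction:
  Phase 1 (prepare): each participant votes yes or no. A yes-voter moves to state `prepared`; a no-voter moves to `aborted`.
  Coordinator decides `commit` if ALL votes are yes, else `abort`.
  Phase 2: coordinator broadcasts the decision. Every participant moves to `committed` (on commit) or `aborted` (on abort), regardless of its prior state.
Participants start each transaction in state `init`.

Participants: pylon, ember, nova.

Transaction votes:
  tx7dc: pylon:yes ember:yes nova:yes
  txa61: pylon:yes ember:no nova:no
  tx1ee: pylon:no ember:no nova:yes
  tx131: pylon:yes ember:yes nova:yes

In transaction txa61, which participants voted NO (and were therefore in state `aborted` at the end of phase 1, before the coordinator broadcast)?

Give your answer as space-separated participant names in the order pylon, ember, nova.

Txn txa61 phase 1: pylon yes -> prepared; ember no -> aborted; nova no -> aborted

Answer: ember nova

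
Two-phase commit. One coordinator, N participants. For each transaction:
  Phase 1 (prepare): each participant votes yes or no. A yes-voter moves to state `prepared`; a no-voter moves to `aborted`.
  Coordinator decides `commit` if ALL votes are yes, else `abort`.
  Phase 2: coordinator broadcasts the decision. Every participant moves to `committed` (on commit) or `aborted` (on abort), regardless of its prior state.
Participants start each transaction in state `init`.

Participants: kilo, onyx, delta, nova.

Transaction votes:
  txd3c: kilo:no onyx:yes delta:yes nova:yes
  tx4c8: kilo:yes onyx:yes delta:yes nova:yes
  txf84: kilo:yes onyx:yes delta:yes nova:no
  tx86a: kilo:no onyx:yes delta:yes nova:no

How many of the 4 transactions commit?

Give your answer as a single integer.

Answer: 1

Derivation:
txd3c: no from kilo -> abort (commits=0)
tx4c8: all yes -> commit (commits=1)
txf84: no from nova -> abort (commits=1)
tx86a: no from kilo, nova -> abort (commits=1)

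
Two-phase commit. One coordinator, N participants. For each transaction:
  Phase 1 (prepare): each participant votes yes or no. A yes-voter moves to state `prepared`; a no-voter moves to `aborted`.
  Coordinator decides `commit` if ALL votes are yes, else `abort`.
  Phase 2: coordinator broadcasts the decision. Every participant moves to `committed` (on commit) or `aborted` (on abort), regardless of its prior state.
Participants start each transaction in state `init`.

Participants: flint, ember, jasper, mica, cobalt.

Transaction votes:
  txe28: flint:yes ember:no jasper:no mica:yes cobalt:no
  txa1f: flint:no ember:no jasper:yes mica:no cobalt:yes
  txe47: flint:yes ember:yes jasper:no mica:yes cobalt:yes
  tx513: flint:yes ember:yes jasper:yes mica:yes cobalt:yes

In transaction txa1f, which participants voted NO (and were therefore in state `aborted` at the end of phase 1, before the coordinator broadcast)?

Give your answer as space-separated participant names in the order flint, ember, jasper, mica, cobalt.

Txn txa1f phase 1: flint no -> aborted; ember no -> aborted; jasper yes -> prepared; mica no -> aborted; cobalt yes -> prepared

Answer: flint ember mica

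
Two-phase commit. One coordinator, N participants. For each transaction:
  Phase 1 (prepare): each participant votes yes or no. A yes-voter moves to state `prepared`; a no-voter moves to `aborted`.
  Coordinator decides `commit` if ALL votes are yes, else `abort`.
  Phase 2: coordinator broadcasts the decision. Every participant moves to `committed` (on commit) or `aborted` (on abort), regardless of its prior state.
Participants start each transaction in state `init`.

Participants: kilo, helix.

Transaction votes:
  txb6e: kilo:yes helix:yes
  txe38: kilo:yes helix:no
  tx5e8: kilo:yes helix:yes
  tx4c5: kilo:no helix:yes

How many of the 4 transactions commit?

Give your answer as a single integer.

txb6e: all yes -> commit (commits=1)
txe38: no from helix -> abort (commits=1)
tx5e8: all yes -> commit (commits=2)
tx4c5: no from kilo -> abort (commits=2)

Answer: 2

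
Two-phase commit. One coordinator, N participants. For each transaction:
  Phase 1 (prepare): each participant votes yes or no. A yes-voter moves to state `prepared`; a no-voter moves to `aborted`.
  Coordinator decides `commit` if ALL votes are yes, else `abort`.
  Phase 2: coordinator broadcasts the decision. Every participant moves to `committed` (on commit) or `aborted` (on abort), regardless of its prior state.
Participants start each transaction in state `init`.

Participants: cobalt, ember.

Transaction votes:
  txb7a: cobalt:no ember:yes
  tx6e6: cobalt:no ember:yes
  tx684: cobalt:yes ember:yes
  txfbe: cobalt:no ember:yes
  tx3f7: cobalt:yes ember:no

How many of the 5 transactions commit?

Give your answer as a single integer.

Answer: 1

Derivation:
txb7a: no from cobalt -> abort (commits=0)
tx6e6: no from cobalt -> abort (commits=0)
tx684: all yes -> commit (commits=1)
txfbe: no from cobalt -> abort (commits=1)
tx3f7: no from ember -> abort (commits=1)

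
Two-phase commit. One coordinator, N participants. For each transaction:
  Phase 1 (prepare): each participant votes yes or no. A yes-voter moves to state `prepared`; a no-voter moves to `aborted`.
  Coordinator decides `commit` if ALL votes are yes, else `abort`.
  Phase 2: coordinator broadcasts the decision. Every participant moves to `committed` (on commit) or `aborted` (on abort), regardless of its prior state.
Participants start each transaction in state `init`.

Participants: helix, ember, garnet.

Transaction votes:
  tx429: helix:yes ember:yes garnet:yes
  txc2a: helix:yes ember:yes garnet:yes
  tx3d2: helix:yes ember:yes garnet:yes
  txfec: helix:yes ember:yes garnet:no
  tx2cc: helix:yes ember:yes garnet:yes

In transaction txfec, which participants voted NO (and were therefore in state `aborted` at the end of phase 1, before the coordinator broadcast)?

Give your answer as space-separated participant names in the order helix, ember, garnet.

Txn txfec phase 1: helix yes -> prepared; ember yes -> prepared; garnet no -> aborted

Answer: garnet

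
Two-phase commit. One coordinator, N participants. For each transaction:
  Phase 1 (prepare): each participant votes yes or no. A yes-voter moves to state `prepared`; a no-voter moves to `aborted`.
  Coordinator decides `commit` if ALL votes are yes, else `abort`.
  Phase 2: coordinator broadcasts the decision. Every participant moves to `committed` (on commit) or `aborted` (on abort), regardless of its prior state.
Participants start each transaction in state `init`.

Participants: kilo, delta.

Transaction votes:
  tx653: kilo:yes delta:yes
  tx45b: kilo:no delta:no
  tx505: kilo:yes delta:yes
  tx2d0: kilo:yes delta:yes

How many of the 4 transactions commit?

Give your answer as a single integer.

tx653: all yes -> commit (commits=1)
tx45b: no from kilo, delta -> abort (commits=1)
tx505: all yes -> commit (commits=2)
tx2d0: all yes -> commit (commits=3)

Answer: 3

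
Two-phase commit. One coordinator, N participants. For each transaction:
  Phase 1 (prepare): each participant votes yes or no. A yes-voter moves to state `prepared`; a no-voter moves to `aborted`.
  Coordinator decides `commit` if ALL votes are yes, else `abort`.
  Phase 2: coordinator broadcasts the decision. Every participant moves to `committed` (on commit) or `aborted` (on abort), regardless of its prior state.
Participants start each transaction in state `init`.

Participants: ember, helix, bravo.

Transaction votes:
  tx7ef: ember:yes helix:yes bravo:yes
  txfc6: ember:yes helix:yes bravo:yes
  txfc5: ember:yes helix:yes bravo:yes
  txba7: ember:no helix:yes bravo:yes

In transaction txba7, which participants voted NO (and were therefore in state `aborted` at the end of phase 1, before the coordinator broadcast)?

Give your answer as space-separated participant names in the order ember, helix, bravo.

Txn txba7 phase 1: ember no -> aborted; helix yes -> prepared; bravo yes -> prepared

Answer: ember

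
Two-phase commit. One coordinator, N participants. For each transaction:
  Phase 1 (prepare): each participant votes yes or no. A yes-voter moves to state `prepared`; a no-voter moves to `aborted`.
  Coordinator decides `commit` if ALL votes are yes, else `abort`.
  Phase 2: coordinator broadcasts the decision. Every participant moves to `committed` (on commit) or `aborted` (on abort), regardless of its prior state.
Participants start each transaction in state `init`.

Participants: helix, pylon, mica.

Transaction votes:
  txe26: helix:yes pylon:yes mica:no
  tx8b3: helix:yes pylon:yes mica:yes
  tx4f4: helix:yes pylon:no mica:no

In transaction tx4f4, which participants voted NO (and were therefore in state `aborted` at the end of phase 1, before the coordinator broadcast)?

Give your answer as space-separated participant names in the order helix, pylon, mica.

Answer: pylon mica

Derivation:
Txn tx4f4 phase 1: helix yes -> prepared; pylon no -> aborted; mica no -> aborted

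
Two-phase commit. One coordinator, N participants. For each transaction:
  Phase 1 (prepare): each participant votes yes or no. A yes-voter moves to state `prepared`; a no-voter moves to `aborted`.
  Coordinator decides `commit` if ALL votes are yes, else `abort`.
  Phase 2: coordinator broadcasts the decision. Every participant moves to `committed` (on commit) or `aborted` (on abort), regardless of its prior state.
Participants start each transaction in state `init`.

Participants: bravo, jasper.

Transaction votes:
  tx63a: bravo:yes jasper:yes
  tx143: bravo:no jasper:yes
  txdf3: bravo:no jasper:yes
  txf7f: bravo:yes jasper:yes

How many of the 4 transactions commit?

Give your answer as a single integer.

tx63a: all yes -> commit (commits=1)
tx143: no from bravo -> abort (commits=1)
txdf3: no from bravo -> abort (commits=1)
txf7f: all yes -> commit (commits=2)

Answer: 2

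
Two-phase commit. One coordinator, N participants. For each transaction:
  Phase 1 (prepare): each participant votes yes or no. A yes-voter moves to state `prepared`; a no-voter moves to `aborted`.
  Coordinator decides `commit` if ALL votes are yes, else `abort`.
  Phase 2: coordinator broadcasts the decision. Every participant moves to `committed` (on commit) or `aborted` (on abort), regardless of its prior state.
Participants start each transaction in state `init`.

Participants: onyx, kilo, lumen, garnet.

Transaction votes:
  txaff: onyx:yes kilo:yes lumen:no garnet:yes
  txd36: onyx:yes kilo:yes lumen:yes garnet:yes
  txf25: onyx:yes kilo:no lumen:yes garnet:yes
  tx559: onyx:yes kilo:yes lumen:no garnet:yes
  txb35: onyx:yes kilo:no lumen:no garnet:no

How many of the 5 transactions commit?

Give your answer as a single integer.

Answer: 1

Derivation:
txaff: no from lumen -> abort (commits=0)
txd36: all yes -> commit (commits=1)
txf25: no from kilo -> abort (commits=1)
tx559: no from lumen -> abort (commits=1)
txb35: no from kilo, lumen, garnet -> abort (commits=1)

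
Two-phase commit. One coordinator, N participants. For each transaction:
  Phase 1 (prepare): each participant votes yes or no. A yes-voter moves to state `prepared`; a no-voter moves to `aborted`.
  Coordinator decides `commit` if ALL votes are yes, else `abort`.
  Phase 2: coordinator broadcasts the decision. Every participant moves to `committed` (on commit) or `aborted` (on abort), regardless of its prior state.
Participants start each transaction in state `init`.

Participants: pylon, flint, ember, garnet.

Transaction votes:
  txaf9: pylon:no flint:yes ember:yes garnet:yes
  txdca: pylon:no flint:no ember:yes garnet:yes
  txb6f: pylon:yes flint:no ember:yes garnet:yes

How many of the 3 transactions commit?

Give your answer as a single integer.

txaf9: no from pylon -> abort (commits=0)
txdca: no from pylon, flint -> abort (commits=0)
txb6f: no from flint -> abort (commits=0)

Answer: 0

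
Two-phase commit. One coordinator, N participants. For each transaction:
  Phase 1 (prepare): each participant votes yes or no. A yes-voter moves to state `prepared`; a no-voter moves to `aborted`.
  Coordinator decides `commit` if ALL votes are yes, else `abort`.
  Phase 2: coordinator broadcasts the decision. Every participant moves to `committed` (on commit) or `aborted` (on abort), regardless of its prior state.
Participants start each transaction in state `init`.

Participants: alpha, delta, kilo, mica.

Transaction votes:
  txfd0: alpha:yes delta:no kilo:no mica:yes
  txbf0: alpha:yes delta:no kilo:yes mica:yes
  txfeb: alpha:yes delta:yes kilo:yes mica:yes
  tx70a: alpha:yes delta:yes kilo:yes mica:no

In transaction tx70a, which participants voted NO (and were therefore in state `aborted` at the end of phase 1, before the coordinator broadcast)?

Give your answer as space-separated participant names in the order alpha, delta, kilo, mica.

Answer: mica

Derivation:
Txn tx70a phase 1: alpha yes -> prepared; delta yes -> prepared; kilo yes -> prepared; mica no -> aborted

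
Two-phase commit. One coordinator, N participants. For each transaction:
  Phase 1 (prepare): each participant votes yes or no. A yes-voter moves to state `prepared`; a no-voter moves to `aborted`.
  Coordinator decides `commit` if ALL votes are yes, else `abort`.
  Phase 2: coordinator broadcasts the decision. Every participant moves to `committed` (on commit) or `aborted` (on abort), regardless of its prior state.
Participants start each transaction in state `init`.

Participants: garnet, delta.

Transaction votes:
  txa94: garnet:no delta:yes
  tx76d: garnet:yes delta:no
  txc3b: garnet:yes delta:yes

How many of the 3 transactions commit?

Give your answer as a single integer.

txa94: no from garnet -> abort (commits=0)
tx76d: no from delta -> abort (commits=0)
txc3b: all yes -> commit (commits=1)

Answer: 1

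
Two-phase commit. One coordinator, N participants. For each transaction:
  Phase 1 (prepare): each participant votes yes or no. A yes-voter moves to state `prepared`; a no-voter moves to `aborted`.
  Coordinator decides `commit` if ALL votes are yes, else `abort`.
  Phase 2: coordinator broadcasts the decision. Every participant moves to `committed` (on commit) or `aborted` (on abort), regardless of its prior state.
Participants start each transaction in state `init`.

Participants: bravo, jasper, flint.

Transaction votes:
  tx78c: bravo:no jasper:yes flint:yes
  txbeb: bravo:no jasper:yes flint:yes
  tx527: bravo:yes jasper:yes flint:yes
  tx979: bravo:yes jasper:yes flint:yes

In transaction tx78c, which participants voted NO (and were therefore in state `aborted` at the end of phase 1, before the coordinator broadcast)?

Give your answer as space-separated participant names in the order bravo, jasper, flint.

Txn tx78c phase 1: bravo no -> aborted; jasper yes -> prepared; flint yes -> prepared

Answer: bravo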